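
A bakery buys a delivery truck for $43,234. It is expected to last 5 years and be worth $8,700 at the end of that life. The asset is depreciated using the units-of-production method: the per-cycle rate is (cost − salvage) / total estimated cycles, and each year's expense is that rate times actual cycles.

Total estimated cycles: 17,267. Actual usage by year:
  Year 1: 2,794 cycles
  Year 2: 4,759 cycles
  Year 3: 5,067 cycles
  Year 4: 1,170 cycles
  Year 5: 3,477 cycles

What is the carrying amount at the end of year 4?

Depreciable base = $43,234 − $8,700 = $34,534.
Rate = $34,534 / 17,267 cycles = $2 per cycle.
Year 1: 2,794 × $2 = $5,588. Book value $37,646.
Year 2: 4,759 × $2 = $9,518. Book value $28,128.
Year 3: 5,067 × $2 = $10,134. Book value $17,994.
Year 4: 1,170 × $2 = $2,340. Book value $15,654.

$15,654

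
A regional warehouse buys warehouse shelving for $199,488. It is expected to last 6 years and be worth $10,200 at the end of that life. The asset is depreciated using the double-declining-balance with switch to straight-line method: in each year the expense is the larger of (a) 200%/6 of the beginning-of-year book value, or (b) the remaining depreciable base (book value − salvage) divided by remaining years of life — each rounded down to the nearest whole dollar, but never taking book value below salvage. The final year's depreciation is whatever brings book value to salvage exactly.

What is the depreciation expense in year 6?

Depreciable base = $199,488 − $10,200 = $189,288.
Year 1: DB = ⌊$199,488 × 200%/6⌋ = $66,496; SL = ⌊$189,288/6⌋ = $31,548 → take DB $66,496. Book value $132,992.
Year 2: DB = ⌊$132,992 × 200%/6⌋ = $44,330; SL = ⌊$122,792/5⌋ = $24,558 → take DB $44,330. Book value $88,662.
Year 3: DB = ⌊$88,662 × 200%/6⌋ = $29,554; SL = ⌊$78,462/4⌋ = $19,615 → take DB $29,554. Book value $59,108.
Year 4: DB = ⌊$59,108 × 200%/6⌋ = $19,702; SL = ⌊$48,908/3⌋ = $16,302 → take DB $19,702. Book value $39,406.
Year 5: DB = ⌊$39,406 × 200%/6⌋ = $13,135; SL = ⌊$29,206/2⌋ = $14,603 → take SL $14,603. Book value $24,803.
Year 6 (final): $24,803 − $10,200 = $14,603. Book value $10,200.

$14,603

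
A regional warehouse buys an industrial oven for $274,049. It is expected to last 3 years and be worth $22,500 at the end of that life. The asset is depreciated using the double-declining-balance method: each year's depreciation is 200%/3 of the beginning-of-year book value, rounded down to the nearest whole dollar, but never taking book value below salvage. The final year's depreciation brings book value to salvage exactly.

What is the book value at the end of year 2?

Depreciable base = $274,049 − $22,500 = $251,549.
Year 1: ⌊$274,049 × 200%/3⌋ = $182,699. Book value $91,350.
Year 2: ⌊$91,350 × 200%/3⌋ = $60,900. Book value $30,450.

$30,450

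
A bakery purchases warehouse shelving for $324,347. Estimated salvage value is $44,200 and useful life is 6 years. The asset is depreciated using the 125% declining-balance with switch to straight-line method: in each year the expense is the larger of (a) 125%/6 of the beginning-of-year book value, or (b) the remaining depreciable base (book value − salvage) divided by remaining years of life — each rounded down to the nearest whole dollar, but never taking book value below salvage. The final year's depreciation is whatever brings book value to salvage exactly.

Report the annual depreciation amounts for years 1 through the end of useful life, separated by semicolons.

$67,572; $53,494; $42,350; $38,910; $38,910; $38,911

Depreciable base = $324,347 − $44,200 = $280,147.
Year 1: DB = ⌊$324,347 × 125%/6⌋ = $67,572; SL = ⌊$280,147/6⌋ = $46,691 → take DB $67,572. Book value $256,775.
Year 2: DB = ⌊$256,775 × 125%/6⌋ = $53,494; SL = ⌊$212,575/5⌋ = $42,515 → take DB $53,494. Book value $203,281.
Year 3: DB = ⌊$203,281 × 125%/6⌋ = $42,350; SL = ⌊$159,081/4⌋ = $39,770 → take DB $42,350. Book value $160,931.
Year 4: DB = ⌊$160,931 × 125%/6⌋ = $33,527; SL = ⌊$116,731/3⌋ = $38,910 → take SL $38,910. Book value $122,021.
Year 5: DB = ⌊$122,021 × 125%/6⌋ = $25,421; SL = ⌊$77,821/2⌋ = $38,910 → take SL $38,910. Book value $83,111.
Year 6 (final): $83,111 − $44,200 = $38,911. Book value $44,200.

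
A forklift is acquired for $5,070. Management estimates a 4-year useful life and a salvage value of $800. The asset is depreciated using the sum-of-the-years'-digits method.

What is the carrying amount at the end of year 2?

Depreciable base = $5,070 − $800 = $4,270.
Sum of the years' digits = 4+3+2+1 = 10.
Year 1: $4,270 × 4/10 = $1,708. Book value $3,362.
Year 2: $4,270 × 3/10 = $1,281. Book value $2,081.

$2,081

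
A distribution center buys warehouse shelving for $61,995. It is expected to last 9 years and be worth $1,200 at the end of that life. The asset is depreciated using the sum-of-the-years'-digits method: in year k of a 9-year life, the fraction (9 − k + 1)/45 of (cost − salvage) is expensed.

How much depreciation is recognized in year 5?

Depreciable base = $61,995 − $1,200 = $60,795.
Sum of the years' digits = 9+8+7+6+5+4+3+2+1 = 45.
Year 1: $60,795 × 9/45 = $12,159. Book value $49,836.
Year 2: $60,795 × 8/45 = $10,808. Book value $39,028.
Year 3: $60,795 × 7/45 = $9,457. Book value $29,571.
Year 4: $60,795 × 6/45 = $8,106. Book value $21,465.
Year 5: $60,795 × 5/45 = $6,755. Book value $14,710.

$6,755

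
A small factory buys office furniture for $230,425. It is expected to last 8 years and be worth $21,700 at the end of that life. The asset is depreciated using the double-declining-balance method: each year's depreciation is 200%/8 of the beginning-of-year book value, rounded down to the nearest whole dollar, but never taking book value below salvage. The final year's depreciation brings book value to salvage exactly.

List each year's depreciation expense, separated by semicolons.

$57,606; $43,204; $32,403; $24,303; $18,227; $13,670; $10,253; $9,059

Depreciable base = $230,425 − $21,700 = $208,725.
Year 1: ⌊$230,425 × 200%/8⌋ = $57,606. Book value $172,819.
Year 2: ⌊$172,819 × 200%/8⌋ = $43,204. Book value $129,615.
Year 3: ⌊$129,615 × 200%/8⌋ = $32,403. Book value $97,212.
Year 4: ⌊$97,212 × 200%/8⌋ = $24,303. Book value $72,909.
Year 5: ⌊$72,909 × 200%/8⌋ = $18,227. Book value $54,682.
Year 6: ⌊$54,682 × 200%/8⌋ = $13,670. Book value $41,012.
Year 7: ⌊$41,012 × 200%/8⌋ = $10,253. Book value $30,759.
Year 8 (final): $30,759 − $21,700 = $9,059. Book value $21,700.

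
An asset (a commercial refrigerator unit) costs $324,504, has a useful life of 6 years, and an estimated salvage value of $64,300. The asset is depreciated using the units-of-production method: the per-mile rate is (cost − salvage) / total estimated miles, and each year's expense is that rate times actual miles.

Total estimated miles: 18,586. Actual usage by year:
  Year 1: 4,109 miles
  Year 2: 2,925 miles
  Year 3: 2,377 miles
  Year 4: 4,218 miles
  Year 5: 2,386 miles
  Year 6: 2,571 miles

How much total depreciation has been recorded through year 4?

$190,806

Depreciable base = $324,504 − $64,300 = $260,204.
Rate = $260,204 / 18,586 miles = $14 per mile.
Year 1: 4,109 × $14 = $57,526. Book value $266,978.
Year 2: 2,925 × $14 = $40,950. Book value $226,028.
Year 3: 2,377 × $14 = $33,278. Book value $192,750.
Year 4: 4,218 × $14 = $59,052. Book value $133,698.
Accumulated through year 4 = $324,504 − $133,698 = $190,806.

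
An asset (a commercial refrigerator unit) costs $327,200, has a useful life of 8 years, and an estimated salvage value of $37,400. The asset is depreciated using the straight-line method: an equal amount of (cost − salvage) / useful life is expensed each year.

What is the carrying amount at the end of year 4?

Depreciable base = $327,200 − $37,400 = $289,800.
Annual expense = $289,800 / 8 = $36,225.
End of year 1: book value $290,975.
End of year 2: book value $254,750.
End of year 3: book value $218,525.
End of year 4: book value $182,300.

$182,300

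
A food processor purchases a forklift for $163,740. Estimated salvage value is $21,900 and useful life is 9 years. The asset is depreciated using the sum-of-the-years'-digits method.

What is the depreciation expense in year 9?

$3,152

Depreciable base = $163,740 − $21,900 = $141,840.
Sum of the years' digits = 9+8+7+6+5+4+3+2+1 = 45.
Year 1: $141,840 × 9/45 = $28,368. Book value $135,372.
Year 2: $141,840 × 8/45 = $25,216. Book value $110,156.
Year 3: $141,840 × 7/45 = $22,064. Book value $88,092.
Year 4: $141,840 × 6/45 = $18,912. Book value $69,180.
Year 5: $141,840 × 5/45 = $15,760. Book value $53,420.
Year 6: $141,840 × 4/45 = $12,608. Book value $40,812.
Year 7: $141,840 × 3/45 = $9,456. Book value $31,356.
Year 8: $141,840 × 2/45 = $6,304. Book value $25,052.
Year 9: $141,840 × 1/45 = $3,152. Book value $21,900.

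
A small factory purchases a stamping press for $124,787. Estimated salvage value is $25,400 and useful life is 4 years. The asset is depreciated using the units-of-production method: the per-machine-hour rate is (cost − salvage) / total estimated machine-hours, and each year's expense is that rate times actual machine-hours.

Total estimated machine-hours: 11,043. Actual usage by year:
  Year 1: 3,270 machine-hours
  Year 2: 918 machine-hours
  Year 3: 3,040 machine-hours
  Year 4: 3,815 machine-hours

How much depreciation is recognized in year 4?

$34,335

Depreciable base = $124,787 − $25,400 = $99,387.
Rate = $99,387 / 11,043 machine-hours = $9 per machine-hour.
Year 1: 3,270 × $9 = $29,430. Book value $95,357.
Year 2: 918 × $9 = $8,262. Book value $87,095.
Year 3: 3,040 × $9 = $27,360. Book value $59,735.
Year 4: 3,815 × $9 = $34,335. Book value $25,400.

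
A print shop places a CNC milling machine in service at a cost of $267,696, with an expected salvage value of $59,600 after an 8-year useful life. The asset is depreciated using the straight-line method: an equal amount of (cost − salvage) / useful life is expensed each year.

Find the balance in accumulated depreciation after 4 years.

Depreciable base = $267,696 − $59,600 = $208,096.
Annual expense = $208,096 / 8 = $26,012.
End of year 1: book value $241,684.
End of year 2: book value $215,672.
End of year 3: book value $189,660.
End of year 4: book value $163,648.
Accumulated through year 4 = $267,696 − $163,648 = $104,048.

$104,048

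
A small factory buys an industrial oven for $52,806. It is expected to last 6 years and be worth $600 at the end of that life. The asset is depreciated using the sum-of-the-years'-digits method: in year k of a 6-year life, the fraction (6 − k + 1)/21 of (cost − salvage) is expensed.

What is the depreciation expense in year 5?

$4,972

Depreciable base = $52,806 − $600 = $52,206.
Sum of the years' digits = 6+5+4+3+2+1 = 21.
Year 1: $52,206 × 6/21 = $14,916. Book value $37,890.
Year 2: $52,206 × 5/21 = $12,430. Book value $25,460.
Year 3: $52,206 × 4/21 = $9,944. Book value $15,516.
Year 4: $52,206 × 3/21 = $7,458. Book value $8,058.
Year 5: $52,206 × 2/21 = $4,972. Book value $3,086.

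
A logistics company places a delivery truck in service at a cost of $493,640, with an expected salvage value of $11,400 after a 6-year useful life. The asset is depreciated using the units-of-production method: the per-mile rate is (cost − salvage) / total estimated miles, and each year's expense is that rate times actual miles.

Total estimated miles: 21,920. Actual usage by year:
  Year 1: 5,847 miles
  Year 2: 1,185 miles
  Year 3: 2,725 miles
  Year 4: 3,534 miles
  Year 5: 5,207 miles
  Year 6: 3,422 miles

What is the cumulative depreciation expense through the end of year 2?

$154,704

Depreciable base = $493,640 − $11,400 = $482,240.
Rate = $482,240 / 21,920 miles = $22 per mile.
Year 1: 5,847 × $22 = $128,634. Book value $365,006.
Year 2: 1,185 × $22 = $26,070. Book value $338,936.
Accumulated through year 2 = $493,640 − $338,936 = $154,704.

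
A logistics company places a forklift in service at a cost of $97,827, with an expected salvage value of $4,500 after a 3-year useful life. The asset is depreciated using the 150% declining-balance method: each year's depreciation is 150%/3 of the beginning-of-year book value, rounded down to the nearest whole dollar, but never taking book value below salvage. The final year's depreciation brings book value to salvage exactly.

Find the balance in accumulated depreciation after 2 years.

$73,370

Depreciable base = $97,827 − $4,500 = $93,327.
Year 1: ⌊$97,827 × 150%/3⌋ = $48,913. Book value $48,914.
Year 2: ⌊$48,914 × 150%/3⌋ = $24,457. Book value $24,457.
Accumulated through year 2 = $97,827 − $24,457 = $73,370.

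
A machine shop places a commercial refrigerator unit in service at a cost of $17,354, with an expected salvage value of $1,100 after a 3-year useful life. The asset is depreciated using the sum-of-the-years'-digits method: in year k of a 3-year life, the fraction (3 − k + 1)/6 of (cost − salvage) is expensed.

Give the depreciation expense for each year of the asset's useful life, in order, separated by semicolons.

$8,127; $5,418; $2,709

Depreciable base = $17,354 − $1,100 = $16,254.
Sum of the years' digits = 3+2+1 = 6.
Year 1: $16,254 × 3/6 = $8,127. Book value $9,227.
Year 2: $16,254 × 2/6 = $5,418. Book value $3,809.
Year 3: $16,254 × 1/6 = $2,709. Book value $1,100.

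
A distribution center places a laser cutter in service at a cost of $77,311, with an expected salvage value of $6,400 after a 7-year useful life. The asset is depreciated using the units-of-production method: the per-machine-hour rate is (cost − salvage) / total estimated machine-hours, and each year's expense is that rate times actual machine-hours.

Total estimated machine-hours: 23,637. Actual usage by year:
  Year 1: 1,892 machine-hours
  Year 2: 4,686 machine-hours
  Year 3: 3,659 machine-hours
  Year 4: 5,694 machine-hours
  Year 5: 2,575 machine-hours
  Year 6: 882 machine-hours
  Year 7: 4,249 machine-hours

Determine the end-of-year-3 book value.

$46,600

Depreciable base = $77,311 − $6,400 = $70,911.
Rate = $70,911 / 23,637 machine-hours = $3 per machine-hour.
Year 1: 1,892 × $3 = $5,676. Book value $71,635.
Year 2: 4,686 × $3 = $14,058. Book value $57,577.
Year 3: 3,659 × $3 = $10,977. Book value $46,600.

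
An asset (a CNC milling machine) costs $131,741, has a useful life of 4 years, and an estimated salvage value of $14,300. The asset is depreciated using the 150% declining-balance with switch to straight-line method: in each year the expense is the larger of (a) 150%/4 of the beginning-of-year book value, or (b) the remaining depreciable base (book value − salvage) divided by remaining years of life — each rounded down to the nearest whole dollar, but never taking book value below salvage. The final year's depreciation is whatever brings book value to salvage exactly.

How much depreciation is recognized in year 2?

Depreciable base = $131,741 − $14,300 = $117,441.
Year 1: DB = ⌊$131,741 × 150%/4⌋ = $49,402; SL = ⌊$117,441/4⌋ = $29,360 → take DB $49,402. Book value $82,339.
Year 2: DB = ⌊$82,339 × 150%/4⌋ = $30,877; SL = ⌊$68,039/3⌋ = $22,679 → take DB $30,877. Book value $51,462.

$30,877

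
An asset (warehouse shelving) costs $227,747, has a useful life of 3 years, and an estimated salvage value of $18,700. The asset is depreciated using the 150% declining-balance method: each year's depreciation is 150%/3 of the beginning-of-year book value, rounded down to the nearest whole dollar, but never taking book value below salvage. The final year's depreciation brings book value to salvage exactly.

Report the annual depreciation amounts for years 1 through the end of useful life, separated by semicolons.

$113,873; $56,937; $38,237

Depreciable base = $227,747 − $18,700 = $209,047.
Year 1: ⌊$227,747 × 150%/3⌋ = $113,873. Book value $113,874.
Year 2: ⌊$113,874 × 150%/3⌋ = $56,937. Book value $56,937.
Year 3 (final): $56,937 − $18,700 = $38,237. Book value $18,700.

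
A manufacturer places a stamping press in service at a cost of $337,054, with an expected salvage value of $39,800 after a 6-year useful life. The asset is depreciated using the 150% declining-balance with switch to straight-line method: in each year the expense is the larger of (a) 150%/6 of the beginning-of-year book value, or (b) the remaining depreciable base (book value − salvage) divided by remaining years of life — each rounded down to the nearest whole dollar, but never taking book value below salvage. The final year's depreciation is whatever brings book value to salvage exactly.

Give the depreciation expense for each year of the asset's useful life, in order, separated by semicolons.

Depreciable base = $337,054 − $39,800 = $297,254.
Year 1: DB = ⌊$337,054 × 150%/6⌋ = $84,263; SL = ⌊$297,254/6⌋ = $49,542 → take DB $84,263. Book value $252,791.
Year 2: DB = ⌊$252,791 × 150%/6⌋ = $63,197; SL = ⌊$212,991/5⌋ = $42,598 → take DB $63,197. Book value $189,594.
Year 3: DB = ⌊$189,594 × 150%/6⌋ = $47,398; SL = ⌊$149,794/4⌋ = $37,448 → take DB $47,398. Book value $142,196.
Year 4: DB = ⌊$142,196 × 150%/6⌋ = $35,549; SL = ⌊$102,396/3⌋ = $34,132 → take DB $35,549. Book value $106,647.
Year 5: DB = ⌊$106,647 × 150%/6⌋ = $26,661; SL = ⌊$66,847/2⌋ = $33,423 → take SL $33,423. Book value $73,224.
Year 6 (final): $73,224 − $39,800 = $33,424. Book value $39,800.

$84,263; $63,197; $47,398; $35,549; $33,423; $33,424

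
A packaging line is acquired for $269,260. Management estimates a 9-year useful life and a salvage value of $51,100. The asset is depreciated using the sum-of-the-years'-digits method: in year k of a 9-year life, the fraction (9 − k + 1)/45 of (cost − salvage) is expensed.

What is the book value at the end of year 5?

$99,580

Depreciable base = $269,260 − $51,100 = $218,160.
Sum of the years' digits = 9+8+7+6+5+4+3+2+1 = 45.
Year 1: $218,160 × 9/45 = $43,632. Book value $225,628.
Year 2: $218,160 × 8/45 = $38,784. Book value $186,844.
Year 3: $218,160 × 7/45 = $33,936. Book value $152,908.
Year 4: $218,160 × 6/45 = $29,088. Book value $123,820.
Year 5: $218,160 × 5/45 = $24,240. Book value $99,580.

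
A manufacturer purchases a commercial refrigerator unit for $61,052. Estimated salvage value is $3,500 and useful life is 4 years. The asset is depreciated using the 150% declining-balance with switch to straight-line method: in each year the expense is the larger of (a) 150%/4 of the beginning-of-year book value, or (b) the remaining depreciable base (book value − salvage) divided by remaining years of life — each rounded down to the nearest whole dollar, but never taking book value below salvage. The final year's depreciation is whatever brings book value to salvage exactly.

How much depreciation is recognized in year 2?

Depreciable base = $61,052 − $3,500 = $57,552.
Year 1: DB = ⌊$61,052 × 150%/4⌋ = $22,894; SL = ⌊$57,552/4⌋ = $14,388 → take DB $22,894. Book value $38,158.
Year 2: DB = ⌊$38,158 × 150%/4⌋ = $14,309; SL = ⌊$34,658/3⌋ = $11,552 → take DB $14,309. Book value $23,849.

$14,309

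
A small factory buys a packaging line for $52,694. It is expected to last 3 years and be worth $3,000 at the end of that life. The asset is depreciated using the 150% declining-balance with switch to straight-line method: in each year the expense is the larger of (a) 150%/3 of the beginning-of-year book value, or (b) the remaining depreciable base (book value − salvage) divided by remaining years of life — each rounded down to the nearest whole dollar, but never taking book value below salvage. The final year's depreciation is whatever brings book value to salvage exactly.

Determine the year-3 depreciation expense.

Depreciable base = $52,694 − $3,000 = $49,694.
Year 1: DB = ⌊$52,694 × 150%/3⌋ = $26,347; SL = ⌊$49,694/3⌋ = $16,564 → take DB $26,347. Book value $26,347.
Year 2: DB = ⌊$26,347 × 150%/3⌋ = $13,173; SL = ⌊$23,347/2⌋ = $11,673 → take DB $13,173. Book value $13,174.
Year 3 (final): $13,174 − $3,000 = $10,174. Book value $3,000.

$10,174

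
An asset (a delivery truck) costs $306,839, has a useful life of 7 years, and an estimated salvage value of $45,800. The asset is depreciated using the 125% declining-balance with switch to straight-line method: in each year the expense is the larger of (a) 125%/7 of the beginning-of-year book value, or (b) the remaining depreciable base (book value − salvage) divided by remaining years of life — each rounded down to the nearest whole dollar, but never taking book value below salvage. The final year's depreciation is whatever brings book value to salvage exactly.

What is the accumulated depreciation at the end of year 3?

$136,771

Depreciable base = $306,839 − $45,800 = $261,039.
Year 1: DB = ⌊$306,839 × 125%/7⌋ = $54,792; SL = ⌊$261,039/7⌋ = $37,291 → take DB $54,792. Book value $252,047.
Year 2: DB = ⌊$252,047 × 125%/7⌋ = $45,008; SL = ⌊$206,247/6⌋ = $34,374 → take DB $45,008. Book value $207,039.
Year 3: DB = ⌊$207,039 × 125%/7⌋ = $36,971; SL = ⌊$161,239/5⌋ = $32,247 → take DB $36,971. Book value $170,068.
Accumulated through year 3 = $306,839 − $170,068 = $136,771.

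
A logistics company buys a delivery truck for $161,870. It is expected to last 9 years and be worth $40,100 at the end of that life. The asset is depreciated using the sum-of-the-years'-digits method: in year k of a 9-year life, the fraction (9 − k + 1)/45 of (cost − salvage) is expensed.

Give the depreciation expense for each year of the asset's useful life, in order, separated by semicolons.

Depreciable base = $161,870 − $40,100 = $121,770.
Sum of the years' digits = 9+8+7+6+5+4+3+2+1 = 45.
Year 1: $121,770 × 9/45 = $24,354. Book value $137,516.
Year 2: $121,770 × 8/45 = $21,648. Book value $115,868.
Year 3: $121,770 × 7/45 = $18,942. Book value $96,926.
Year 4: $121,770 × 6/45 = $16,236. Book value $80,690.
Year 5: $121,770 × 5/45 = $13,530. Book value $67,160.
Year 6: $121,770 × 4/45 = $10,824. Book value $56,336.
Year 7: $121,770 × 3/45 = $8,118. Book value $48,218.
Year 8: $121,770 × 2/45 = $5,412. Book value $42,806.
Year 9: $121,770 × 1/45 = $2,706. Book value $40,100.

$24,354; $21,648; $18,942; $16,236; $13,530; $10,824; $8,118; $5,412; $2,706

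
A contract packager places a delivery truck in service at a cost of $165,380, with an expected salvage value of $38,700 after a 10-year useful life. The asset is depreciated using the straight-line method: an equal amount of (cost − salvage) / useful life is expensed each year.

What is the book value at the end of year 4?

$114,708

Depreciable base = $165,380 − $38,700 = $126,680.
Annual expense = $126,680 / 10 = $12,668.
End of year 1: book value $152,712.
End of year 2: book value $140,044.
End of year 3: book value $127,376.
End of year 4: book value $114,708.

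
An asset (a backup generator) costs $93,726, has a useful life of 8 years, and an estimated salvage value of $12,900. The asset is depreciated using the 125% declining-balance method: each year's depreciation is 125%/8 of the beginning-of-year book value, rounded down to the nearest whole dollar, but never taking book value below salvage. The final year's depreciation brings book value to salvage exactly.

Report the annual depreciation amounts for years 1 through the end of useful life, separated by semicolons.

$14,644; $12,356; $10,425; $8,797; $7,422; $6,262; $5,284; $15,636

Depreciable base = $93,726 − $12,900 = $80,826.
Year 1: ⌊$93,726 × 125%/8⌋ = $14,644. Book value $79,082.
Year 2: ⌊$79,082 × 125%/8⌋ = $12,356. Book value $66,726.
Year 3: ⌊$66,726 × 125%/8⌋ = $10,425. Book value $56,301.
Year 4: ⌊$56,301 × 125%/8⌋ = $8,797. Book value $47,504.
Year 5: ⌊$47,504 × 125%/8⌋ = $7,422. Book value $40,082.
Year 6: ⌊$40,082 × 125%/8⌋ = $6,262. Book value $33,820.
Year 7: ⌊$33,820 × 125%/8⌋ = $5,284. Book value $28,536.
Year 8 (final): $28,536 − $12,900 = $15,636. Book value $12,900.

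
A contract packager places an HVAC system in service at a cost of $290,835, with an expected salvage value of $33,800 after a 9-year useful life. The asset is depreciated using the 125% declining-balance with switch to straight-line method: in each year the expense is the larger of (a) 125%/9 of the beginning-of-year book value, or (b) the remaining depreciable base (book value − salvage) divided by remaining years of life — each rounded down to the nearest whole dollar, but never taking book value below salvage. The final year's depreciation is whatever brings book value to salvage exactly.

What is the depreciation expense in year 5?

Depreciable base = $290,835 − $33,800 = $257,035.
Year 1: DB = ⌊$290,835 × 125%/9⌋ = $40,393; SL = ⌊$257,035/9⌋ = $28,559 → take DB $40,393. Book value $250,442.
Year 2: DB = ⌊$250,442 × 125%/9⌋ = $34,783; SL = ⌊$216,642/8⌋ = $27,080 → take DB $34,783. Book value $215,659.
Year 3: DB = ⌊$215,659 × 125%/9⌋ = $29,952; SL = ⌊$181,859/7⌋ = $25,979 → take DB $29,952. Book value $185,707.
Year 4: DB = ⌊$185,707 × 125%/9⌋ = $25,792; SL = ⌊$151,907/6⌋ = $25,317 → take DB $25,792. Book value $159,915.
Year 5: DB = ⌊$159,915 × 125%/9⌋ = $22,210; SL = ⌊$126,115/5⌋ = $25,223 → take SL $25,223. Book value $134,692.

$25,223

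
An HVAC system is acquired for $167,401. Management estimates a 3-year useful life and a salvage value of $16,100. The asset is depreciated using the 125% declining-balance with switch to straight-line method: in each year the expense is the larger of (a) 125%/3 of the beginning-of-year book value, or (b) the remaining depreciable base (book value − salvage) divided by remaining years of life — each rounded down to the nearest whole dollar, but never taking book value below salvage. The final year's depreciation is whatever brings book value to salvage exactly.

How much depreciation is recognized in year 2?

Depreciable base = $167,401 − $16,100 = $151,301.
Year 1: DB = ⌊$167,401 × 125%/3⌋ = $69,750; SL = ⌊$151,301/3⌋ = $50,433 → take DB $69,750. Book value $97,651.
Year 2: DB = ⌊$97,651 × 125%/3⌋ = $40,687; SL = ⌊$81,551/2⌋ = $40,775 → take SL $40,775. Book value $56,876.

$40,775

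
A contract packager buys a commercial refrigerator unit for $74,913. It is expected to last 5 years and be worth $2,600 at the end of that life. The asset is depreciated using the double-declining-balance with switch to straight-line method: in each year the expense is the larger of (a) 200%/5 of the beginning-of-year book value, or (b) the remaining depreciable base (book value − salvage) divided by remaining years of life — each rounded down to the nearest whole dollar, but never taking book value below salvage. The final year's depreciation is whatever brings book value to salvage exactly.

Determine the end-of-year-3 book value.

$16,182

Depreciable base = $74,913 − $2,600 = $72,313.
Year 1: DB = ⌊$74,913 × 200%/5⌋ = $29,965; SL = ⌊$72,313/5⌋ = $14,462 → take DB $29,965. Book value $44,948.
Year 2: DB = ⌊$44,948 × 200%/5⌋ = $17,979; SL = ⌊$42,348/4⌋ = $10,587 → take DB $17,979. Book value $26,969.
Year 3: DB = ⌊$26,969 × 200%/5⌋ = $10,787; SL = ⌊$24,369/3⌋ = $8,123 → take DB $10,787. Book value $16,182.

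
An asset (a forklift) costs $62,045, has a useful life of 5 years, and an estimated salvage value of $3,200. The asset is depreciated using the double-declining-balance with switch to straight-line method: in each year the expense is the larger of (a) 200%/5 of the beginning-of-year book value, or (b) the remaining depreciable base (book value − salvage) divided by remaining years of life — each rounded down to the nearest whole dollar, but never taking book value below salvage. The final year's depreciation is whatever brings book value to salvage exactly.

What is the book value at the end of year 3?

Depreciable base = $62,045 − $3,200 = $58,845.
Year 1: DB = ⌊$62,045 × 200%/5⌋ = $24,818; SL = ⌊$58,845/5⌋ = $11,769 → take DB $24,818. Book value $37,227.
Year 2: DB = ⌊$37,227 × 200%/5⌋ = $14,890; SL = ⌊$34,027/4⌋ = $8,506 → take DB $14,890. Book value $22,337.
Year 3: DB = ⌊$22,337 × 200%/5⌋ = $8,934; SL = ⌊$19,137/3⌋ = $6,379 → take DB $8,934. Book value $13,403.

$13,403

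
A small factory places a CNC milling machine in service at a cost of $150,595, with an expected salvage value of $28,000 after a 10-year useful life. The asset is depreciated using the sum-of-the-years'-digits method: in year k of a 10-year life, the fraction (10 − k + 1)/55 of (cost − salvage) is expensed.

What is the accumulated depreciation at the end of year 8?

Depreciable base = $150,595 − $28,000 = $122,595.
Sum of the years' digits = 10+9+8+7+6+5+4+3+2+1 = 55.
Year 1: $122,595 × 10/55 = $22,290. Book value $128,305.
Year 2: $122,595 × 9/55 = $20,061. Book value $108,244.
Year 3: $122,595 × 8/55 = $17,832. Book value $90,412.
Year 4: $122,595 × 7/55 = $15,603. Book value $74,809.
Year 5: $122,595 × 6/55 = $13,374. Book value $61,435.
Year 6: $122,595 × 5/55 = $11,145. Book value $50,290.
Year 7: $122,595 × 4/55 = $8,916. Book value $41,374.
Year 8: $122,595 × 3/55 = $6,687. Book value $34,687.
Accumulated through year 8 = $150,595 − $34,687 = $115,908.

$115,908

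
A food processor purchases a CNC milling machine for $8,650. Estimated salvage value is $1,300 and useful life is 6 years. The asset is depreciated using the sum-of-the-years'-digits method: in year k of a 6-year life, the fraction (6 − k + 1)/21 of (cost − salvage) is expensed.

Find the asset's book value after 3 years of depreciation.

Depreciable base = $8,650 − $1,300 = $7,350.
Sum of the years' digits = 6+5+4+3+2+1 = 21.
Year 1: $7,350 × 6/21 = $2,100. Book value $6,550.
Year 2: $7,350 × 5/21 = $1,750. Book value $4,800.
Year 3: $7,350 × 4/21 = $1,400. Book value $3,400.

$3,400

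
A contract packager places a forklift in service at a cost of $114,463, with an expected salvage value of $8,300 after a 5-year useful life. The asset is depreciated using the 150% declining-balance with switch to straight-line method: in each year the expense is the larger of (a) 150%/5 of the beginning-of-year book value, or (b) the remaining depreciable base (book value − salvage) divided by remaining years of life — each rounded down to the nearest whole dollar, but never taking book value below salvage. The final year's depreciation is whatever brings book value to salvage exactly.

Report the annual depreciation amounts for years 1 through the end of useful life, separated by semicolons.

Depreciable base = $114,463 − $8,300 = $106,163.
Year 1: DB = ⌊$114,463 × 150%/5⌋ = $34,338; SL = ⌊$106,163/5⌋ = $21,232 → take DB $34,338. Book value $80,125.
Year 2: DB = ⌊$80,125 × 150%/5⌋ = $24,037; SL = ⌊$71,825/4⌋ = $17,956 → take DB $24,037. Book value $56,088.
Year 3: DB = ⌊$56,088 × 150%/5⌋ = $16,826; SL = ⌊$47,788/3⌋ = $15,929 → take DB $16,826. Book value $39,262.
Year 4: DB = ⌊$39,262 × 150%/5⌋ = $11,778; SL = ⌊$30,962/2⌋ = $15,481 → take SL $15,481. Book value $23,781.
Year 5 (final): $23,781 − $8,300 = $15,481. Book value $8,300.

$34,338; $24,037; $16,826; $15,481; $15,481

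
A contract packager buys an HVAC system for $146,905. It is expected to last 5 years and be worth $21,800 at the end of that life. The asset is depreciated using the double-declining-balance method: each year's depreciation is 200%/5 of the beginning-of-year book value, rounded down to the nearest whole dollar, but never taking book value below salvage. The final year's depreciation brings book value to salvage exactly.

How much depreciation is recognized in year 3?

Depreciable base = $146,905 − $21,800 = $125,105.
Year 1: ⌊$146,905 × 200%/5⌋ = $58,762. Book value $88,143.
Year 2: ⌊$88,143 × 200%/5⌋ = $35,257. Book value $52,886.
Year 3: ⌊$52,886 × 200%/5⌋ = $21,154. Book value $31,732.

$21,154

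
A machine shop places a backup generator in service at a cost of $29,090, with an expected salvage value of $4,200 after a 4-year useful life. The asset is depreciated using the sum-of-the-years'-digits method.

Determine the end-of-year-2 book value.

Depreciable base = $29,090 − $4,200 = $24,890.
Sum of the years' digits = 4+3+2+1 = 10.
Year 1: $24,890 × 4/10 = $9,956. Book value $19,134.
Year 2: $24,890 × 3/10 = $7,467. Book value $11,667.

$11,667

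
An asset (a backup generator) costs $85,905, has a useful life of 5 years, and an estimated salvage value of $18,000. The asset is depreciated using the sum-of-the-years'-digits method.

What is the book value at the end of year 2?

$45,162

Depreciable base = $85,905 − $18,000 = $67,905.
Sum of the years' digits = 5+4+3+2+1 = 15.
Year 1: $67,905 × 5/15 = $22,635. Book value $63,270.
Year 2: $67,905 × 4/15 = $18,108. Book value $45,162.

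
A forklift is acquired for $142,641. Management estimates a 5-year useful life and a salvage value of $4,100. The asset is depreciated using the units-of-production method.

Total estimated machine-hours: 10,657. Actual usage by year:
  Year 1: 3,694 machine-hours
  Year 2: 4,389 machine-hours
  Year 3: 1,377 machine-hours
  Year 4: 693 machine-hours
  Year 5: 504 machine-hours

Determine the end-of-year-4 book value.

$10,652

Depreciable base = $142,641 − $4,100 = $138,541.
Rate = $138,541 / 10,657 machine-hours = $13 per machine-hour.
Year 1: 3,694 × $13 = $48,022. Book value $94,619.
Year 2: 4,389 × $13 = $57,057. Book value $37,562.
Year 3: 1,377 × $13 = $17,901. Book value $19,661.
Year 4: 693 × $13 = $9,009. Book value $10,652.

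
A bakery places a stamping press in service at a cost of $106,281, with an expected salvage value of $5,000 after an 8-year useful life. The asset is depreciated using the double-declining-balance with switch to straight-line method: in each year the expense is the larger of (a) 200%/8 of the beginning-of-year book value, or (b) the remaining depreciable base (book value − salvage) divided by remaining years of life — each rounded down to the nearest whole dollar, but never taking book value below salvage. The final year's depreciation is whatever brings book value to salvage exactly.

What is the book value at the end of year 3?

Depreciable base = $106,281 − $5,000 = $101,281.
Year 1: DB = ⌊$106,281 × 200%/8⌋ = $26,570; SL = ⌊$101,281/8⌋ = $12,660 → take DB $26,570. Book value $79,711.
Year 2: DB = ⌊$79,711 × 200%/8⌋ = $19,927; SL = ⌊$74,711/7⌋ = $10,673 → take DB $19,927. Book value $59,784.
Year 3: DB = ⌊$59,784 × 200%/8⌋ = $14,946; SL = ⌊$54,784/6⌋ = $9,130 → take DB $14,946. Book value $44,838.

$44,838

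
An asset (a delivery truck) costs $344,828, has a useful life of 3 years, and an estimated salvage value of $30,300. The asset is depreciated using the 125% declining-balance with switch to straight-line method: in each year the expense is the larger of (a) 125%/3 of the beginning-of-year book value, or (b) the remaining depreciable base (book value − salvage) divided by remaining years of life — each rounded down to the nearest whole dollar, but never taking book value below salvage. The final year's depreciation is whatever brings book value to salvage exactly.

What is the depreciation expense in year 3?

Depreciable base = $344,828 − $30,300 = $314,528.
Year 1: DB = ⌊$344,828 × 125%/3⌋ = $143,678; SL = ⌊$314,528/3⌋ = $104,842 → take DB $143,678. Book value $201,150.
Year 2: DB = ⌊$201,150 × 125%/3⌋ = $83,812; SL = ⌊$170,850/2⌋ = $85,425 → take SL $85,425. Book value $115,725.
Year 3 (final): $115,725 − $30,300 = $85,425. Book value $30,300.

$85,425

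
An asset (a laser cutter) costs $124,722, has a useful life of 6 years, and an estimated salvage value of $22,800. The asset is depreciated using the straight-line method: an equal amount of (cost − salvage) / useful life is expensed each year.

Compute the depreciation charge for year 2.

Depreciable base = $124,722 − $22,800 = $101,922.
Annual expense = $101,922 / 6 = $16,987.

$16,987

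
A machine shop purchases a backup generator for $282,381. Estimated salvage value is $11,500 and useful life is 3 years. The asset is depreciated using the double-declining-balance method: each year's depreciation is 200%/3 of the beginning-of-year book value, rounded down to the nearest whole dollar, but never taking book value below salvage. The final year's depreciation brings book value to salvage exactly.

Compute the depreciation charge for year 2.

$62,751

Depreciable base = $282,381 − $11,500 = $270,881.
Year 1: ⌊$282,381 × 200%/3⌋ = $188,254. Book value $94,127.
Year 2: ⌊$94,127 × 200%/3⌋ = $62,751. Book value $31,376.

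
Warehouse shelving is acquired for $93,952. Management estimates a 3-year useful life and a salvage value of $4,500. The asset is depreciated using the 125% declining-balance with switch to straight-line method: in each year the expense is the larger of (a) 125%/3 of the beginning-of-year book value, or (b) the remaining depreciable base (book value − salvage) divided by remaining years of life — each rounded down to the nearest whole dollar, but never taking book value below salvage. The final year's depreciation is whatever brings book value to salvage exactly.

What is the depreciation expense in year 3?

Depreciable base = $93,952 − $4,500 = $89,452.
Year 1: DB = ⌊$93,952 × 125%/3⌋ = $39,146; SL = ⌊$89,452/3⌋ = $29,817 → take DB $39,146. Book value $54,806.
Year 2: DB = ⌊$54,806 × 125%/3⌋ = $22,835; SL = ⌊$50,306/2⌋ = $25,153 → take SL $25,153. Book value $29,653.
Year 3 (final): $29,653 − $4,500 = $25,153. Book value $4,500.

$25,153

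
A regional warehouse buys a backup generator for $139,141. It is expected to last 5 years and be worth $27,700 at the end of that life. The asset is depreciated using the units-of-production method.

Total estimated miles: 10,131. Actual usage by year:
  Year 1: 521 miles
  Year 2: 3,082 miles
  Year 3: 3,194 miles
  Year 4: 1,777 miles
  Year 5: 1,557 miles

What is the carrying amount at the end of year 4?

$44,827

Depreciable base = $139,141 − $27,700 = $111,441.
Rate = $111,441 / 10,131 miles = $11 per mile.
Year 1: 521 × $11 = $5,731. Book value $133,410.
Year 2: 3,082 × $11 = $33,902. Book value $99,508.
Year 3: 3,194 × $11 = $35,134. Book value $64,374.
Year 4: 1,777 × $11 = $19,547. Book value $44,827.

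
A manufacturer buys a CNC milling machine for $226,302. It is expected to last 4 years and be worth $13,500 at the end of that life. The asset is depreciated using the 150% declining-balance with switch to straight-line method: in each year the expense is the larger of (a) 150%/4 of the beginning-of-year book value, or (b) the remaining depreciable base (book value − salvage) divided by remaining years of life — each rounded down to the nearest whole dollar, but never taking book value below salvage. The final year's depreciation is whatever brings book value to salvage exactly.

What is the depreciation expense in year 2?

$53,039

Depreciable base = $226,302 − $13,500 = $212,802.
Year 1: DB = ⌊$226,302 × 150%/4⌋ = $84,863; SL = ⌊$212,802/4⌋ = $53,200 → take DB $84,863. Book value $141,439.
Year 2: DB = ⌊$141,439 × 150%/4⌋ = $53,039; SL = ⌊$127,939/3⌋ = $42,646 → take DB $53,039. Book value $88,400.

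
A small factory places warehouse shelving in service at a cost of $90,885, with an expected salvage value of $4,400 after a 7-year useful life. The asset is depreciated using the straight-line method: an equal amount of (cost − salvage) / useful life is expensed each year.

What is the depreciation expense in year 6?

$12,355

Depreciable base = $90,885 − $4,400 = $86,485.
Annual expense = $86,485 / 7 = $12,355.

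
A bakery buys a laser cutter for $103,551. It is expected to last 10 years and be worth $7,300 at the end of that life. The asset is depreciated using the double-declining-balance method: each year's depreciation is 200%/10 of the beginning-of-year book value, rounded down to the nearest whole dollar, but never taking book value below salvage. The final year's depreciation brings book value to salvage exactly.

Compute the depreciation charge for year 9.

Depreciable base = $103,551 − $7,300 = $96,251.
Year 1: ⌊$103,551 × 200%/10⌋ = $20,710. Book value $82,841.
Year 2: ⌊$82,841 × 200%/10⌋ = $16,568. Book value $66,273.
Year 3: ⌊$66,273 × 200%/10⌋ = $13,254. Book value $53,019.
Year 4: ⌊$53,019 × 200%/10⌋ = $10,603. Book value $42,416.
Year 5: ⌊$42,416 × 200%/10⌋ = $8,483. Book value $33,933.
Year 6: ⌊$33,933 × 200%/10⌋ = $6,786. Book value $27,147.
Year 7: ⌊$27,147 × 200%/10⌋ = $5,429. Book value $21,718.
Year 8: ⌊$21,718 × 200%/10⌋ = $4,343. Book value $17,375.
Year 9: ⌊$17,375 × 200%/10⌋ = $3,475. Book value $13,900.

$3,475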